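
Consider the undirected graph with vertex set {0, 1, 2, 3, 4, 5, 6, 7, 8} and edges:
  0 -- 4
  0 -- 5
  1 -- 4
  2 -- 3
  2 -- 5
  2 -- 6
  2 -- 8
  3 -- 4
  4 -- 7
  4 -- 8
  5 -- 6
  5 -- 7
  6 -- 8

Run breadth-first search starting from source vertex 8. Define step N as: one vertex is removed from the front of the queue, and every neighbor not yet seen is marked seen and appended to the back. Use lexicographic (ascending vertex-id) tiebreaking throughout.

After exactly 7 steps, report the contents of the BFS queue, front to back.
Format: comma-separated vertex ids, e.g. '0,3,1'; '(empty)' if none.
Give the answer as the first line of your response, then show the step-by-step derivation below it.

1,7

step 1: dequeue 8; queue=[2,4,6]; order=8
step 2: dequeue 2; queue=[4,6,3,5]; order=8,2
step 3: dequeue 4; queue=[6,3,5,0,1,7]; order=8,2,4
step 4: dequeue 6; queue=[3,5,0,1,7]; order=8,2,4,6
step 5: dequeue 3; queue=[5,0,1,7]; order=8,2,4,6,3
step 6: dequeue 5; queue=[0,1,7]; order=8,2,4,6,3,5
step 7: dequeue 0; queue=[1,7]; order=8,2,4,6,3,5,0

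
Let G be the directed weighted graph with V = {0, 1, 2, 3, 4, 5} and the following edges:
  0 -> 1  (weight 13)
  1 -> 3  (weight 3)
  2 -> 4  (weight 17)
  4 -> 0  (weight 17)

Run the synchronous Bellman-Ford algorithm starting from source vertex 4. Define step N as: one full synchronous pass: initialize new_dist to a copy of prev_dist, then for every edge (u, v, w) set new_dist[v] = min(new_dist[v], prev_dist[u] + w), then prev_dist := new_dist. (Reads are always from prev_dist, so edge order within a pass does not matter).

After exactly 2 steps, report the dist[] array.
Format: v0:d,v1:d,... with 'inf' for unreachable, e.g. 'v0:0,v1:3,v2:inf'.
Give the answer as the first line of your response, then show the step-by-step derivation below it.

v0:17,v1:30,v2:inf,v3:inf,v4:0,v5:inf

step 1: dist = v0:17,v1:inf,v2:inf,v3:inf,v4:0,v5:inf
step 2: dist = v0:17,v1:30,v2:inf,v3:inf,v4:0,v5:inf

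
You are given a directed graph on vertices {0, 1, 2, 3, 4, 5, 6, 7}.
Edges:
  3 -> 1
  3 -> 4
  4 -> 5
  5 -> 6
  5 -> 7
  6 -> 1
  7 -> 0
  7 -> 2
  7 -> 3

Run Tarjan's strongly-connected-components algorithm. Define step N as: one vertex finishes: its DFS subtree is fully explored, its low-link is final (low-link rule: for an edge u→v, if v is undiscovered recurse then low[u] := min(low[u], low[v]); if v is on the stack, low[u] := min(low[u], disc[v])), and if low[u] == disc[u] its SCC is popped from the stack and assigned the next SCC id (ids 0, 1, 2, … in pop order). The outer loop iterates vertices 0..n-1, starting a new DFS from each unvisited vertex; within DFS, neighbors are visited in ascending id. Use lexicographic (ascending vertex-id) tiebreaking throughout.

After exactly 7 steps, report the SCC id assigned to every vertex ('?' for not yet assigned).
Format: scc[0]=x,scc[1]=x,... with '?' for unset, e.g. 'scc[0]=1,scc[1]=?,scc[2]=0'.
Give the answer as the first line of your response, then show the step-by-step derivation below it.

scc[0]=0,scc[1]=1,scc[2]=2,scc[3]=?,scc[4]=?,scc[5]=?,scc[6]=3,scc[7]=?

step 1: low=(low[0]=0,low[1]=?,low[2]=?,low[3]=?,low[4]=?,low[5]=?,low[6]=?,low[7]=?); scc=(scc[0]=0,scc[1]=?,scc[2]=?,scc[3]=?,scc[4]=?,scc[5]=?,scc[6]=?,scc[7]=?)
step 2: low=(low[0]=0,low[1]=1,low[2]=?,low[3]=?,low[4]=?,low[5]=?,low[6]=?,low[7]=?); scc=(scc[0]=0,scc[1]=1,scc[2]=?,scc[3]=?,scc[4]=?,scc[5]=?,scc[6]=?,scc[7]=?)
step 3: low=(low[0]=0,low[1]=1,low[2]=2,low[3]=?,low[4]=?,low[5]=?,low[6]=?,low[7]=?); scc=(scc[0]=0,scc[1]=1,scc[2]=2,scc[3]=?,scc[4]=?,scc[5]=?,scc[6]=?,scc[7]=?)
step 4: low=(low[0]=0,low[1]=1,low[2]=2,low[3]=3,low[4]=4,low[5]=5,low[6]=6,low[7]=?); scc=(scc[0]=0,scc[1]=1,scc[2]=2,scc[3]=?,scc[4]=?,scc[5]=?,scc[6]=3,scc[7]=?)
step 5: low=(low[0]=0,low[1]=1,low[2]=2,low[3]=3,low[4]=4,low[5]=5,low[6]=6,low[7]=3); scc=(scc[0]=0,scc[1]=1,scc[2]=2,scc[3]=?,scc[4]=?,scc[5]=?,scc[6]=3,scc[7]=?)
step 6: low=(low[0]=0,low[1]=1,low[2]=2,low[3]=3,low[4]=4,low[5]=3,low[6]=6,low[7]=3); scc=(scc[0]=0,scc[1]=1,scc[2]=2,scc[3]=?,scc[4]=?,scc[5]=?,scc[6]=3,scc[7]=?)
step 7: low=(low[0]=0,low[1]=1,low[2]=2,low[3]=3,low[4]=3,low[5]=3,low[6]=6,low[7]=3); scc=(scc[0]=0,scc[1]=1,scc[2]=2,scc[3]=?,scc[4]=?,scc[5]=?,scc[6]=3,scc[7]=?)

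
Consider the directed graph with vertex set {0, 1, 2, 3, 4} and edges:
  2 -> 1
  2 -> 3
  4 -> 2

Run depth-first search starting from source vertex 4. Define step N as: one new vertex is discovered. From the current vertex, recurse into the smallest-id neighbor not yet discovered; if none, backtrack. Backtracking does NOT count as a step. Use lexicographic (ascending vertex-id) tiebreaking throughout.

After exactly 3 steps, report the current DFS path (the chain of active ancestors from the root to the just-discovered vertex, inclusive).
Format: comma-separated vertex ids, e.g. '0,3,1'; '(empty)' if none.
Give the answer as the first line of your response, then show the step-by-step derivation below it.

4,2,1

step 1: discover 4; path=4; order=4
step 2: discover 2; path=4>2; order=4,2
step 3: discover 1; path=4>2>1; order=4,2,1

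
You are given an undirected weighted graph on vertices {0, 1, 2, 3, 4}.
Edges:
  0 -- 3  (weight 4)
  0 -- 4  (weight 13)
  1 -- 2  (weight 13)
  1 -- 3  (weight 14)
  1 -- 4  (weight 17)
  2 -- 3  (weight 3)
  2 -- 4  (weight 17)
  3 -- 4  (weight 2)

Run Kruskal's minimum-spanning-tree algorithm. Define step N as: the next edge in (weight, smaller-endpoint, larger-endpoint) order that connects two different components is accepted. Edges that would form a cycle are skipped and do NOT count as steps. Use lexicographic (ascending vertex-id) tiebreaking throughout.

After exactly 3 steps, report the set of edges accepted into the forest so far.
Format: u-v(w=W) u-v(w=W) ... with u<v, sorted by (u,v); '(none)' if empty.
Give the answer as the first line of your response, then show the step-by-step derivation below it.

0-3(w=4) 2-3(w=3) 3-4(w=2)

step 1: add edge 3-4 (w=2); MST = {3-4(w=2)}
step 2: add edge 2-3 (w=3); MST = {2-3(w=3) 3-4(w=2)}
step 3: add edge 0-3 (w=4); MST = {0-3(w=4) 2-3(w=3) 3-4(w=2)}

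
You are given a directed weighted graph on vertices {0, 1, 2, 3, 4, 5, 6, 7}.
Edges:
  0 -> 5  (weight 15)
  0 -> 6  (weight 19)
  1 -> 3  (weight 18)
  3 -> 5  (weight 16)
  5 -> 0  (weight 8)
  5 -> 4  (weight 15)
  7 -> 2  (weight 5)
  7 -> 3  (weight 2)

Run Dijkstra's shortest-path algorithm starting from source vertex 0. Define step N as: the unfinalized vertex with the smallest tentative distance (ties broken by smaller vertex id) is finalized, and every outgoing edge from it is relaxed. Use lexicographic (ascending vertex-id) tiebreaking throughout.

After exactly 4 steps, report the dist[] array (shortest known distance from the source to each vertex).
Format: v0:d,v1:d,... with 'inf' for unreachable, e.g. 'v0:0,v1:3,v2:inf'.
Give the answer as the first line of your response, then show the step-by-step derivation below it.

v0:0,v1:inf,v2:inf,v3:inf,v4:30,v5:15,v6:19,v7:inf

step 1: dist = v0:0,v1:inf,v2:inf,v3:inf,v4:inf,v5:15,v6:19,v7:inf
step 2: dist = v0:0,v1:inf,v2:inf,v3:inf,v4:30,v5:15,v6:19,v7:inf
step 3: dist = v0:0,v1:inf,v2:inf,v3:inf,v4:30,v5:15,v6:19,v7:inf
step 4: dist = v0:0,v1:inf,v2:inf,v3:inf,v4:30,v5:15,v6:19,v7:inf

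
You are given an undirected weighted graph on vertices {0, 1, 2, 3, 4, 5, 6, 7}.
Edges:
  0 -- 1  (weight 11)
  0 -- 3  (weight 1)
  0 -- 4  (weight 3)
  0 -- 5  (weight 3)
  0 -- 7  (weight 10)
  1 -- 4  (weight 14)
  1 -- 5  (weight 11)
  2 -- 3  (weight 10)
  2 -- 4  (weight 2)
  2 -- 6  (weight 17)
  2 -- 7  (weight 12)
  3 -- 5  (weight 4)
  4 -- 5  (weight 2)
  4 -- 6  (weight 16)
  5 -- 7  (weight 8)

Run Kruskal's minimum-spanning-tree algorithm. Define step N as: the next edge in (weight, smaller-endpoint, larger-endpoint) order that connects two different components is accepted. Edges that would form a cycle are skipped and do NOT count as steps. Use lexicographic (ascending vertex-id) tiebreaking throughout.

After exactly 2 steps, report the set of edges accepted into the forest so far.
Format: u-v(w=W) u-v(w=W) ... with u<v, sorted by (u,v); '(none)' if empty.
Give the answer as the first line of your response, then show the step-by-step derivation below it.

0-3(w=1) 2-4(w=2)

step 1: add edge 0-3 (w=1); MST = {0-3(w=1)}
step 2: add edge 2-4 (w=2); MST = {0-3(w=1) 2-4(w=2)}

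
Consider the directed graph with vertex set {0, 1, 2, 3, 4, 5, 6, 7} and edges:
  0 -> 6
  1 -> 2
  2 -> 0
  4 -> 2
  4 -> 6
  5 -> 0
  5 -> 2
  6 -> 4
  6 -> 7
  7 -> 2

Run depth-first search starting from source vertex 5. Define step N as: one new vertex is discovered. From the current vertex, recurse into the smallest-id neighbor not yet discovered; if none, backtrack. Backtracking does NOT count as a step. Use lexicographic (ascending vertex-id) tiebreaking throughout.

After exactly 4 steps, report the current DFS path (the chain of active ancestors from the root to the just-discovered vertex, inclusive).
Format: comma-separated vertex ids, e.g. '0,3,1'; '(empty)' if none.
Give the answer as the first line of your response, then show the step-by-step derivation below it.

5,0,6,4

step 1: discover 5; path=5; order=5
step 2: discover 0; path=5>0; order=5,0
step 3: discover 6; path=5>0>6; order=5,0,6
step 4: discover 4; path=5>0>6>4; order=5,0,6,4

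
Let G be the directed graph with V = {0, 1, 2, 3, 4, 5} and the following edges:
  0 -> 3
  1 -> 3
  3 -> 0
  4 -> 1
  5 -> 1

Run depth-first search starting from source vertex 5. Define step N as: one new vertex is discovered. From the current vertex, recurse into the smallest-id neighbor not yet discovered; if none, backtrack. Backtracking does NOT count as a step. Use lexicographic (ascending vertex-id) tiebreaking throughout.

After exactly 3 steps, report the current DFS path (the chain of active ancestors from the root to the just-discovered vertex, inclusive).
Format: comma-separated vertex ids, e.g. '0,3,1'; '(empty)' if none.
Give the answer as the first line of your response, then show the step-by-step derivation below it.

5,1,3

step 1: discover 5; path=5; order=5
step 2: discover 1; path=5>1; order=5,1
step 3: discover 3; path=5>1>3; order=5,1,3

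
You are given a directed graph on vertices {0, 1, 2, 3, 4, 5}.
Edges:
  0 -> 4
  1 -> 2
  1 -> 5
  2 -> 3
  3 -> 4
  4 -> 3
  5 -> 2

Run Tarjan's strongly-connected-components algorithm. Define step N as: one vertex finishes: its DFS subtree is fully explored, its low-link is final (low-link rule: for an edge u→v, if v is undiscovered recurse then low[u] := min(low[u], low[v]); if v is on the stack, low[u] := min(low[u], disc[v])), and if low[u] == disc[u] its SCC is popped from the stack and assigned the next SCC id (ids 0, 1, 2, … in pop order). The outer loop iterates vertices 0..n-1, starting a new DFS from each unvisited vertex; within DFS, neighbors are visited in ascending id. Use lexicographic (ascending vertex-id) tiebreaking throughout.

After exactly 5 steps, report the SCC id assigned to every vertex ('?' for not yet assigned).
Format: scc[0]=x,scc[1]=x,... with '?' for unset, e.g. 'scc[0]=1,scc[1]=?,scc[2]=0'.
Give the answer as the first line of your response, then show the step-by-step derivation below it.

scc[0]=1,scc[1]=?,scc[2]=2,scc[3]=0,scc[4]=0,scc[5]=3

step 1: low=(low[0]=0,low[1]=?,low[2]=?,low[3]=1,low[4]=1,low[5]=?); scc=(scc[0]=?,scc[1]=?,scc[2]=?,scc[3]=?,scc[4]=?,scc[5]=?)
step 2: low=(low[0]=0,low[1]=?,low[2]=?,low[3]=1,low[4]=1,low[5]=?); scc=(scc[0]=?,scc[1]=?,scc[2]=?,scc[3]=0,scc[4]=0,scc[5]=?)
step 3: low=(low[0]=0,low[1]=?,low[2]=?,low[3]=1,low[4]=1,low[5]=?); scc=(scc[0]=1,scc[1]=?,scc[2]=?,scc[3]=0,scc[4]=0,scc[5]=?)
step 4: low=(low[0]=0,low[1]=3,low[2]=4,low[3]=1,low[4]=1,low[5]=?); scc=(scc[0]=1,scc[1]=?,scc[2]=2,scc[3]=0,scc[4]=0,scc[5]=?)
step 5: low=(low[0]=0,low[1]=3,low[2]=4,low[3]=1,low[4]=1,low[5]=5); scc=(scc[0]=1,scc[1]=?,scc[2]=2,scc[3]=0,scc[4]=0,scc[5]=3)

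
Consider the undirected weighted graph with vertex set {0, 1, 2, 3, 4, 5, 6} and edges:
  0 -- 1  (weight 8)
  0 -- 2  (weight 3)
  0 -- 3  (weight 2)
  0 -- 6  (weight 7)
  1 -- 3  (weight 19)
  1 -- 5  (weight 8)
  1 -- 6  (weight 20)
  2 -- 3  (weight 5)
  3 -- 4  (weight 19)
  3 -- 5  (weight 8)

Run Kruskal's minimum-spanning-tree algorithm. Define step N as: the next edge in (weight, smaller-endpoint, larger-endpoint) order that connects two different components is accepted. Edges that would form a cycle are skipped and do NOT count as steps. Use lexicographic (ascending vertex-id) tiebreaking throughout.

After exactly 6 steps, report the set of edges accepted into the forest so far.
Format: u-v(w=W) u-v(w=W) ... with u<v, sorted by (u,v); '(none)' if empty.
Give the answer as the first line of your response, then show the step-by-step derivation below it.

0-1(w=8) 0-2(w=3) 0-3(w=2) 0-6(w=7) 1-5(w=8) 3-4(w=19)

step 1: add edge 0-3 (w=2); MST = {0-3(w=2)}
step 2: add edge 0-2 (w=3); MST = {0-2(w=3) 0-3(w=2)}
step 3: add edge 0-6 (w=7); MST = {0-2(w=3) 0-3(w=2) 0-6(w=7)}
step 4: add edge 0-1 (w=8); MST = {0-1(w=8) 0-2(w=3) 0-3(w=2) 0-6(w=7)}
step 5: add edge 1-5 (w=8); MST = {0-1(w=8) 0-2(w=3) 0-3(w=2) 0-6(w=7) 1-5(w=8)}
step 6: add edge 3-4 (w=19); MST = {0-1(w=8) 0-2(w=3) 0-3(w=2) 0-6(w=7) 1-5(w=8) 3-4(w=19)}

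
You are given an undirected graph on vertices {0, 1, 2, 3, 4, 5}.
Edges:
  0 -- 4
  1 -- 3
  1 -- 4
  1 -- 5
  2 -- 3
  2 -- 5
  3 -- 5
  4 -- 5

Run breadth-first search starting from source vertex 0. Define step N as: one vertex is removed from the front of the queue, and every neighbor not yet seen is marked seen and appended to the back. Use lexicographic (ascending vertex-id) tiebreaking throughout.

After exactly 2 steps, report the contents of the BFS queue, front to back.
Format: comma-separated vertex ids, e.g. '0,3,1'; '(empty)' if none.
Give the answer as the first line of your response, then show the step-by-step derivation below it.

1,5

step 1: dequeue 0; queue=[4]; order=0
step 2: dequeue 4; queue=[1,5]; order=0,4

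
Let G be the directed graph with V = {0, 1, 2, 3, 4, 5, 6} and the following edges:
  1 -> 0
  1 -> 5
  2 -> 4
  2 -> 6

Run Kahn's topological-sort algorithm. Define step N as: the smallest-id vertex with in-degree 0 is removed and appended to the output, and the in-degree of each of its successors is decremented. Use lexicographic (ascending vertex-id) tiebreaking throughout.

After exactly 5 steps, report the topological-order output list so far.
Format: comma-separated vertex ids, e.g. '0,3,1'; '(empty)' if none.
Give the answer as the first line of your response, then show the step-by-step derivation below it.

1,0,2,3,4

step 1: output 1; order=[1]; indeg=(0,0,0,0,1,0,1)
step 2: output 0; order=[1,0]; indeg=(0,0,0,0,1,0,1)
step 3: output 2; order=[1,0,2]; indeg=(0,0,0,0,0,0,0)
step 4: output 3; order=[1,0,2,3]; indeg=(0,0,0,0,0,0,0)
step 5: output 4; order=[1,0,2,3,4]; indeg=(0,0,0,0,0,0,0)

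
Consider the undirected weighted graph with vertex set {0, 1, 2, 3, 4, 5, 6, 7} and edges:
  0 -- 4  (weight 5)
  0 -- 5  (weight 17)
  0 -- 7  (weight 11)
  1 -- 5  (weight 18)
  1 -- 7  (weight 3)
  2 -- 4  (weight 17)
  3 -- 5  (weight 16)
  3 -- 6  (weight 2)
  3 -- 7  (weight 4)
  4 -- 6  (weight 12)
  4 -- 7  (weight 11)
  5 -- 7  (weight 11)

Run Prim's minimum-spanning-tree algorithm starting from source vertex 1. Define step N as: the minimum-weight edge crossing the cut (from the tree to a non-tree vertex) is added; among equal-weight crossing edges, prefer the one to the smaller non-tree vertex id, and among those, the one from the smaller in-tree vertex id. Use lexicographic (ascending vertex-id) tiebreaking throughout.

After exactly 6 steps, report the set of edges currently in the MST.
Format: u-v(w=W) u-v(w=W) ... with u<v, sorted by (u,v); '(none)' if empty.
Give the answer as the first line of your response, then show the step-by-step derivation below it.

0-4(w=5) 0-7(w=11) 1-7(w=3) 3-6(w=2) 3-7(w=4) 5-7(w=11)

step 1: add edge 1-7 (w=3); MST = {1-7(w=3)}
step 2: add edge 3-7 (w=4); MST = {1-7(w=3) 3-7(w=4)}
step 3: add edge 3-6 (w=2); MST = {1-7(w=3) 3-6(w=2) 3-7(w=4)}
step 4: add edge 0-7 (w=11); MST = {0-7(w=11) 1-7(w=3) 3-6(w=2) 3-7(w=4)}
step 5: add edge 0-4 (w=5); MST = {0-4(w=5) 0-7(w=11) 1-7(w=3) 3-6(w=2) 3-7(w=4)}
step 6: add edge 5-7 (w=11); MST = {0-4(w=5) 0-7(w=11) 1-7(w=3) 3-6(w=2) 3-7(w=4) 5-7(w=11)}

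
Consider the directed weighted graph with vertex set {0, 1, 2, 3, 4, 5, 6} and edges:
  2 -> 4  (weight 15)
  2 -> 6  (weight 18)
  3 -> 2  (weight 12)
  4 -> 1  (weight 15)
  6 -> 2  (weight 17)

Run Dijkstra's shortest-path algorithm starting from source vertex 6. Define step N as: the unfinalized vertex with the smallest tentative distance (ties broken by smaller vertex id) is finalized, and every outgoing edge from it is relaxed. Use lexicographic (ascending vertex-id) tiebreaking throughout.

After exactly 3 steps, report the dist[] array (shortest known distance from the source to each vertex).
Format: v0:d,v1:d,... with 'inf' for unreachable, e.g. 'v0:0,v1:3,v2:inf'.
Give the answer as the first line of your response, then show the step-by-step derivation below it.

v0:inf,v1:47,v2:17,v3:inf,v4:32,v5:inf,v6:0

step 1: dist = v0:inf,v1:inf,v2:17,v3:inf,v4:inf,v5:inf,v6:0
step 2: dist = v0:inf,v1:inf,v2:17,v3:inf,v4:32,v5:inf,v6:0
step 3: dist = v0:inf,v1:47,v2:17,v3:inf,v4:32,v5:inf,v6:0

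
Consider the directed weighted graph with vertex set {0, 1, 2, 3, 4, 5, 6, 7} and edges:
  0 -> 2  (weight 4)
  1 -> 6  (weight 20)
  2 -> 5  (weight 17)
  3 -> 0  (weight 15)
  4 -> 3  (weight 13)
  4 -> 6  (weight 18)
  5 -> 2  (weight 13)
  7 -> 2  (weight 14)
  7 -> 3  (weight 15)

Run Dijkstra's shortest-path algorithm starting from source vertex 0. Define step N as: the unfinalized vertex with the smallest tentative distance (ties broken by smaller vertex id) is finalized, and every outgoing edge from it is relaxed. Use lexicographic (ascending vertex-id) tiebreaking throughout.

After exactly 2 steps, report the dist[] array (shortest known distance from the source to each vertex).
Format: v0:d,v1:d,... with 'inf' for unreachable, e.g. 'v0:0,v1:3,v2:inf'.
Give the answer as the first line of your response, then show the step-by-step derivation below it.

v0:0,v1:inf,v2:4,v3:inf,v4:inf,v5:21,v6:inf,v7:inf

step 1: dist = v0:0,v1:inf,v2:4,v3:inf,v4:inf,v5:inf,v6:inf,v7:inf
step 2: dist = v0:0,v1:inf,v2:4,v3:inf,v4:inf,v5:21,v6:inf,v7:inf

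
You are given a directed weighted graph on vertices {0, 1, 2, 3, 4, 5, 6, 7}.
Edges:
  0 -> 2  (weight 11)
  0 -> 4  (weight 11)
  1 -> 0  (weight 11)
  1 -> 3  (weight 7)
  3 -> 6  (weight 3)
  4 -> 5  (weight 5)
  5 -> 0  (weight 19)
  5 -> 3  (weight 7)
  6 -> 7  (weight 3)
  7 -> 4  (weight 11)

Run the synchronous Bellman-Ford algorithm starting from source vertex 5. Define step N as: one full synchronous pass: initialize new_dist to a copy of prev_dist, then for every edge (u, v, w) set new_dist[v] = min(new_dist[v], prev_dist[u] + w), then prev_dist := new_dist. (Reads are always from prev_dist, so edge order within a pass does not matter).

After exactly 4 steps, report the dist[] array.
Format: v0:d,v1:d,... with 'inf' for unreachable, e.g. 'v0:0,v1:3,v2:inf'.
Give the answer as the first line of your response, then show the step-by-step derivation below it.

v0:19,v1:inf,v2:30,v3:7,v4:24,v5:0,v6:10,v7:13

step 1: dist = v0:19,v1:inf,v2:inf,v3:7,v4:inf,v5:0,v6:inf,v7:inf
step 2: dist = v0:19,v1:inf,v2:30,v3:7,v4:30,v5:0,v6:10,v7:inf
step 3: dist = v0:19,v1:inf,v2:30,v3:7,v4:30,v5:0,v6:10,v7:13
step 4: dist = v0:19,v1:inf,v2:30,v3:7,v4:24,v5:0,v6:10,v7:13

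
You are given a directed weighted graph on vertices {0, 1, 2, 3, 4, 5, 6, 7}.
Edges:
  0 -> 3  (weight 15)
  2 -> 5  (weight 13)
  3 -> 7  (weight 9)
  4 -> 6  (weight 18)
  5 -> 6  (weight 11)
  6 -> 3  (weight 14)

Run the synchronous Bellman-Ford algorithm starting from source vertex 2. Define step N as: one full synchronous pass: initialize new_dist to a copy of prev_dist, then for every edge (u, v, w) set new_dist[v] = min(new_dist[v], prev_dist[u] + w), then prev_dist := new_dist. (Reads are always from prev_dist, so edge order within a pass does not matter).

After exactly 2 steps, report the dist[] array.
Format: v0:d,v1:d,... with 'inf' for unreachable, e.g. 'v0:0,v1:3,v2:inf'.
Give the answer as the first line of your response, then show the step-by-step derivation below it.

v0:inf,v1:inf,v2:0,v3:inf,v4:inf,v5:13,v6:24,v7:inf

step 1: dist = v0:inf,v1:inf,v2:0,v3:inf,v4:inf,v5:13,v6:inf,v7:inf
step 2: dist = v0:inf,v1:inf,v2:0,v3:inf,v4:inf,v5:13,v6:24,v7:inf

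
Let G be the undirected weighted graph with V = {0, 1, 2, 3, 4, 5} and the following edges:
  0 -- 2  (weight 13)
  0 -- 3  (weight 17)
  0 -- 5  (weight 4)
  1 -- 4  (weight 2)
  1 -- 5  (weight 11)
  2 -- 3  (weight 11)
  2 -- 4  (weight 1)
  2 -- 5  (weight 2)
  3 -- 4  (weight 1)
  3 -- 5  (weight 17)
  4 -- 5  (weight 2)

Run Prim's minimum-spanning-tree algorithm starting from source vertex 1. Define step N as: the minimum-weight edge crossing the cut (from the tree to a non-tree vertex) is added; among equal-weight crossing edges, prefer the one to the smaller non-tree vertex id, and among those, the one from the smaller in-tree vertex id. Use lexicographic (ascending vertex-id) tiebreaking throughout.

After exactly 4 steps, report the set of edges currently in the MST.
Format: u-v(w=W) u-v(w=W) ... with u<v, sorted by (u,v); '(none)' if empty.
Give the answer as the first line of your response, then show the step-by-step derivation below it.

1-4(w=2) 2-4(w=1) 2-5(w=2) 3-4(w=1)

step 1: add edge 1-4 (w=2); MST = {1-4(w=2)}
step 2: add edge 2-4 (w=1); MST = {1-4(w=2) 2-4(w=1)}
step 3: add edge 3-4 (w=1); MST = {1-4(w=2) 2-4(w=1) 3-4(w=1)}
step 4: add edge 2-5 (w=2); MST = {1-4(w=2) 2-4(w=1) 2-5(w=2) 3-4(w=1)}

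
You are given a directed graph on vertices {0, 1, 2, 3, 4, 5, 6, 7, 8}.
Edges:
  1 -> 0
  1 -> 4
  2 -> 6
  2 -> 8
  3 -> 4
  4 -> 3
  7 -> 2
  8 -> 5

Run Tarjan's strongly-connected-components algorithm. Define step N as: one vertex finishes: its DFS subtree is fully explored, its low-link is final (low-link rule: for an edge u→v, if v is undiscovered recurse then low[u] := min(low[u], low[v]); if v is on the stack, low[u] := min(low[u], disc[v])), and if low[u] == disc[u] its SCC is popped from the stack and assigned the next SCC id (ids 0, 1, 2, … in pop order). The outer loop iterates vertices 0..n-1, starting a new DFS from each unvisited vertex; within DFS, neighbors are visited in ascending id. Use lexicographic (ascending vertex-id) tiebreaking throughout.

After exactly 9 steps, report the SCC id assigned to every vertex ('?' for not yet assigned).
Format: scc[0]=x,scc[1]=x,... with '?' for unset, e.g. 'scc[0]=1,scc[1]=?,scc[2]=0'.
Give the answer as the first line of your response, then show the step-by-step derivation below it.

scc[0]=0,scc[1]=2,scc[2]=6,scc[3]=1,scc[4]=1,scc[5]=4,scc[6]=3,scc[7]=7,scc[8]=5

step 1: low=(low[0]=0,low[1]=?,low[2]=?,low[3]=?,low[4]=?,low[5]=?,low[6]=?,low[7]=?,low[8]=?); scc=(scc[0]=0,scc[1]=?,scc[2]=?,scc[3]=?,scc[4]=?,scc[5]=?,scc[6]=?,scc[7]=?,scc[8]=?)
step 2: low=(low[0]=0,low[1]=1,low[2]=?,low[3]=2,low[4]=2,low[5]=?,low[6]=?,low[7]=?,low[8]=?); scc=(scc[0]=0,scc[1]=?,scc[2]=?,scc[3]=?,scc[4]=?,scc[5]=?,scc[6]=?,scc[7]=?,scc[8]=?)
step 3: low=(low[0]=0,low[1]=1,low[2]=?,low[3]=2,low[4]=2,low[5]=?,low[6]=?,low[7]=?,low[8]=?); scc=(scc[0]=0,scc[1]=?,scc[2]=?,scc[3]=1,scc[4]=1,scc[5]=?,scc[6]=?,scc[7]=?,scc[8]=?)
step 4: low=(low[0]=0,low[1]=1,low[2]=?,low[3]=2,low[4]=2,low[5]=?,low[6]=?,low[7]=?,low[8]=?); scc=(scc[0]=0,scc[1]=2,scc[2]=?,scc[3]=1,scc[4]=1,scc[5]=?,scc[6]=?,scc[7]=?,scc[8]=?)
step 5: low=(low[0]=0,low[1]=1,low[2]=4,low[3]=2,low[4]=2,low[5]=?,low[6]=5,low[7]=?,low[8]=?); scc=(scc[0]=0,scc[1]=2,scc[2]=?,scc[3]=1,scc[4]=1,scc[5]=?,scc[6]=3,scc[7]=?,scc[8]=?)
step 6: low=(low[0]=0,low[1]=1,low[2]=4,low[3]=2,low[4]=2,low[5]=7,low[6]=5,low[7]=?,low[8]=6); scc=(scc[0]=0,scc[1]=2,scc[2]=?,scc[3]=1,scc[4]=1,scc[5]=4,scc[6]=3,scc[7]=?,scc[8]=?)
step 7: low=(low[0]=0,low[1]=1,low[2]=4,low[3]=2,low[4]=2,low[5]=7,low[6]=5,low[7]=?,low[8]=6); scc=(scc[0]=0,scc[1]=2,scc[2]=?,scc[3]=1,scc[4]=1,scc[5]=4,scc[6]=3,scc[7]=?,scc[8]=5)
step 8: low=(low[0]=0,low[1]=1,low[2]=4,low[3]=2,low[4]=2,low[5]=7,low[6]=5,low[7]=?,low[8]=6); scc=(scc[0]=0,scc[1]=2,scc[2]=6,scc[3]=1,scc[4]=1,scc[5]=4,scc[6]=3,scc[7]=?,scc[8]=5)
step 9: low=(low[0]=0,low[1]=1,low[2]=4,low[3]=2,low[4]=2,low[5]=7,low[6]=5,low[7]=8,low[8]=6); scc=(scc[0]=0,scc[1]=2,scc[2]=6,scc[3]=1,scc[4]=1,scc[5]=4,scc[6]=3,scc[7]=7,scc[8]=5)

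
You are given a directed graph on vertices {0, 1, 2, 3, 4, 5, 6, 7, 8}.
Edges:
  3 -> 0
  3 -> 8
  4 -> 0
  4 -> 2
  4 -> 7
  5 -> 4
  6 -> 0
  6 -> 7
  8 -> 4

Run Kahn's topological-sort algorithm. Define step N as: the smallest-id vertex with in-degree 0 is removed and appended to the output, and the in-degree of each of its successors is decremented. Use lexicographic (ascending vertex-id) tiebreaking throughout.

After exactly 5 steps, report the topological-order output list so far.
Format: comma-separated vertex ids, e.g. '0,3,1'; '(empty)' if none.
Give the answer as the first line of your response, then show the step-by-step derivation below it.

1,3,5,6,8

step 1: output 1; order=[1]; indeg=(3,0,1,0,2,0,0,2,1)
step 2: output 3; order=[1,3]; indeg=(2,0,1,0,2,0,0,2,0)
step 3: output 5; order=[1,3,5]; indeg=(2,0,1,0,1,0,0,2,0)
step 4: output 6; order=[1,3,5,6]; indeg=(1,0,1,0,1,0,0,1,0)
step 5: output 8; order=[1,3,5,6,8]; indeg=(1,0,1,0,0,0,0,1,0)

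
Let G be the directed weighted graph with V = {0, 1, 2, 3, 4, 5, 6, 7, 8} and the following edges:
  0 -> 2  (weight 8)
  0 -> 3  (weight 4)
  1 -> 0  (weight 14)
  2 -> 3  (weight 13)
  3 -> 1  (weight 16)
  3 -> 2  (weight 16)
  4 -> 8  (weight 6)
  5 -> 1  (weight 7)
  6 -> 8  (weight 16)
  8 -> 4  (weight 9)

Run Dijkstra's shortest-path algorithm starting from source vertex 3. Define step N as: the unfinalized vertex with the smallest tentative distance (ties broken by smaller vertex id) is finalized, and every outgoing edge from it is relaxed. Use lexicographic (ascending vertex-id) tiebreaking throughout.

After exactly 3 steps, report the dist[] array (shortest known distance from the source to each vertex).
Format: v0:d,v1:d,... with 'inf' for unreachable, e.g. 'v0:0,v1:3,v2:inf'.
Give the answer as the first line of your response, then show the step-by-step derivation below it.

v0:30,v1:16,v2:16,v3:0,v4:inf,v5:inf,v6:inf,v7:inf,v8:inf

step 1: dist = v0:inf,v1:16,v2:16,v3:0,v4:inf,v5:inf,v6:inf,v7:inf,v8:inf
step 2: dist = v0:30,v1:16,v2:16,v3:0,v4:inf,v5:inf,v6:inf,v7:inf,v8:inf
step 3: dist = v0:30,v1:16,v2:16,v3:0,v4:inf,v5:inf,v6:inf,v7:inf,v8:inf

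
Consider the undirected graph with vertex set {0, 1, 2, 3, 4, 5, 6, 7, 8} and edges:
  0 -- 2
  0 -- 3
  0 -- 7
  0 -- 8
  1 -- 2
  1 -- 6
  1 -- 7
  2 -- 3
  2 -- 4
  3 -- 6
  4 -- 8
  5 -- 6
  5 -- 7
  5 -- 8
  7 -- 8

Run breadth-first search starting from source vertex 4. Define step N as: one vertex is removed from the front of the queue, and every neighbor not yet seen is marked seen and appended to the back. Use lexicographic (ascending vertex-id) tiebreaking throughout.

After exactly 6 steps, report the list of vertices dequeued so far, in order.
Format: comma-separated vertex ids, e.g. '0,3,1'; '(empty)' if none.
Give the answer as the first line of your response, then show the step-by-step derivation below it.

4,2,8,0,1,3

step 1: dequeue 4; queue=[2,8]; order=4
step 2: dequeue 2; queue=[8,0,1,3]; order=4,2
step 3: dequeue 8; queue=[0,1,3,5,7]; order=4,2,8
step 4: dequeue 0; queue=[1,3,5,7]; order=4,2,8,0
step 5: dequeue 1; queue=[3,5,7,6]; order=4,2,8,0,1
step 6: dequeue 3; queue=[5,7,6]; order=4,2,8,0,1,3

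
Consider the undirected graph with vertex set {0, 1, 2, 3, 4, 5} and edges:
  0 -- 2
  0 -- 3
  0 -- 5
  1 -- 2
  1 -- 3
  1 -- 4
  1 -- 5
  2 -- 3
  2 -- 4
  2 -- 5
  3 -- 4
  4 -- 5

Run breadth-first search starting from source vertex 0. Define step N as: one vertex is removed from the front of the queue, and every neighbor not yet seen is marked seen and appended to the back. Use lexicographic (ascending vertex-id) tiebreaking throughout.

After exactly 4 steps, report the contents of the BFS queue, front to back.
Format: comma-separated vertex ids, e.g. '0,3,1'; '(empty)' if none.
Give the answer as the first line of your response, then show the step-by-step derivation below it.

1,4

step 1: dequeue 0; queue=[2,3,5]; order=0
step 2: dequeue 2; queue=[3,5,1,4]; order=0,2
step 3: dequeue 3; queue=[5,1,4]; order=0,2,3
step 4: dequeue 5; queue=[1,4]; order=0,2,3,5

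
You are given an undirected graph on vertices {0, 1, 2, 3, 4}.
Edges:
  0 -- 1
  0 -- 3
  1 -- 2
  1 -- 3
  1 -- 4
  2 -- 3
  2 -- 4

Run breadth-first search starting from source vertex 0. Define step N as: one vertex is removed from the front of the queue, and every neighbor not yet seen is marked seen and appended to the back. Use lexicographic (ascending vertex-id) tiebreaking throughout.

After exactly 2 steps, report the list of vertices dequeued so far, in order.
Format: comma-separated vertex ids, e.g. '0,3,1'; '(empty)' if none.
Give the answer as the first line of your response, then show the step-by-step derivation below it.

0,1

step 1: dequeue 0; queue=[1,3]; order=0
step 2: dequeue 1; queue=[3,2,4]; order=0,1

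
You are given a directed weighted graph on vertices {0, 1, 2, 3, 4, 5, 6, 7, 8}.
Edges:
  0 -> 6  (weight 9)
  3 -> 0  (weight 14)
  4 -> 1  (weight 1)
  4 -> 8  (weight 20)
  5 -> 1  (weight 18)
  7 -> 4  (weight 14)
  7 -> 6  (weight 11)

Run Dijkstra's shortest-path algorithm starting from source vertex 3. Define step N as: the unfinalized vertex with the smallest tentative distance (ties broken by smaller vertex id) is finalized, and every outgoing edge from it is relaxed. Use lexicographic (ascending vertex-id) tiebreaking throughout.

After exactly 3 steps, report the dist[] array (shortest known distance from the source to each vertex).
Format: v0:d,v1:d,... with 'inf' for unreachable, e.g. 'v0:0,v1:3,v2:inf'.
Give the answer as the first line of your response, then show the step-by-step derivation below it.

v0:14,v1:inf,v2:inf,v3:0,v4:inf,v5:inf,v6:23,v7:inf,v8:inf

step 1: dist = v0:14,v1:inf,v2:inf,v3:0,v4:inf,v5:inf,v6:inf,v7:inf,v8:inf
step 2: dist = v0:14,v1:inf,v2:inf,v3:0,v4:inf,v5:inf,v6:23,v7:inf,v8:inf
step 3: dist = v0:14,v1:inf,v2:inf,v3:0,v4:inf,v5:inf,v6:23,v7:inf,v8:inf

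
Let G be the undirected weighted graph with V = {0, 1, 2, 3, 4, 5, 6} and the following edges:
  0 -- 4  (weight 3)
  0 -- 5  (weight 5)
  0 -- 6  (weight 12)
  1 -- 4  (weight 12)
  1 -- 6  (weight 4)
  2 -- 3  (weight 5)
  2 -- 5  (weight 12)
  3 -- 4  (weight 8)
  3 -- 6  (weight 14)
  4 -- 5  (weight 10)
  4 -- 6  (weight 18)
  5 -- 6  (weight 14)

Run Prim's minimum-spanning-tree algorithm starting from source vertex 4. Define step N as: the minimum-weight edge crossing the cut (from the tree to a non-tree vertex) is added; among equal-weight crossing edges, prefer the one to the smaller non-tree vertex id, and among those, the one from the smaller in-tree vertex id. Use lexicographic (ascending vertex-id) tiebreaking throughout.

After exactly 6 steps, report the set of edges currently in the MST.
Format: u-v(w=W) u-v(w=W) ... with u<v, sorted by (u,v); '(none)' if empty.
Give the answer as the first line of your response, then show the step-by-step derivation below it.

0-4(w=3) 0-5(w=5) 1-4(w=12) 1-6(w=4) 2-3(w=5) 3-4(w=8)

step 1: add edge 0-4 (w=3); MST = {0-4(w=3)}
step 2: add edge 0-5 (w=5); MST = {0-4(w=3) 0-5(w=5)}
step 3: add edge 3-4 (w=8); MST = {0-4(w=3) 0-5(w=5) 3-4(w=8)}
step 4: add edge 2-3 (w=5); MST = {0-4(w=3) 0-5(w=5) 2-3(w=5) 3-4(w=8)}
step 5: add edge 1-4 (w=12); MST = {0-4(w=3) 0-5(w=5) 1-4(w=12) 2-3(w=5) 3-4(w=8)}
step 6: add edge 1-6 (w=4); MST = {0-4(w=3) 0-5(w=5) 1-4(w=12) 1-6(w=4) 2-3(w=5) 3-4(w=8)}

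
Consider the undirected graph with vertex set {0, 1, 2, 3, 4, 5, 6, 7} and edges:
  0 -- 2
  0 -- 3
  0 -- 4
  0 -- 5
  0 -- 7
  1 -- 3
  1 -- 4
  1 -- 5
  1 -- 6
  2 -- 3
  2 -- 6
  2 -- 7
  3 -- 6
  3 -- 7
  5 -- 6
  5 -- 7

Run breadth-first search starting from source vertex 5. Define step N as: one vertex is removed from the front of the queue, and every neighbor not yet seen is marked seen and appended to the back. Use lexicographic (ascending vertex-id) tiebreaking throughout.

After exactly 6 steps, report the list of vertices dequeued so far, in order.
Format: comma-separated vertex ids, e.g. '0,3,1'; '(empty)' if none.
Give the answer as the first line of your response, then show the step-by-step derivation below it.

5,0,1,6,7,2

step 1: dequeue 5; queue=[0,1,6,7]; order=5
step 2: dequeue 0; queue=[1,6,7,2,3,4]; order=5,0
step 3: dequeue 1; queue=[6,7,2,3,4]; order=5,0,1
step 4: dequeue 6; queue=[7,2,3,4]; order=5,0,1,6
step 5: dequeue 7; queue=[2,3,4]; order=5,0,1,6,7
step 6: dequeue 2; queue=[3,4]; order=5,0,1,6,7,2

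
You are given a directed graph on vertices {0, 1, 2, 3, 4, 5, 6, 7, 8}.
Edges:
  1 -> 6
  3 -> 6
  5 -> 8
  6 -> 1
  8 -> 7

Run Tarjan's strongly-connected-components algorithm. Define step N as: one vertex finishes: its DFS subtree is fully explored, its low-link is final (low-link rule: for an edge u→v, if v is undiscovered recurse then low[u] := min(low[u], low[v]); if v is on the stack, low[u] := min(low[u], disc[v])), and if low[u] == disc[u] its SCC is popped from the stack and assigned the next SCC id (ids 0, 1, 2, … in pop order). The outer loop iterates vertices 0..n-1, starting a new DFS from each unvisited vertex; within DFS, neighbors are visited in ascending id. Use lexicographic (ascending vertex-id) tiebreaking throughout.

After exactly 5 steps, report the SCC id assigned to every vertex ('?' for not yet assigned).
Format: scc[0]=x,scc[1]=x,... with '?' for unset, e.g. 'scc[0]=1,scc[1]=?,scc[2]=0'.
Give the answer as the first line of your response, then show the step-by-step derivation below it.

scc[0]=0,scc[1]=1,scc[2]=2,scc[3]=3,scc[4]=?,scc[5]=?,scc[6]=1,scc[7]=?,scc[8]=?

step 1: low=(low[0]=0,low[1]=?,low[2]=?,low[3]=?,low[4]=?,low[5]=?,low[6]=?,low[7]=?,low[8]=?); scc=(scc[0]=0,scc[1]=?,scc[2]=?,scc[3]=?,scc[4]=?,scc[5]=?,scc[6]=?,scc[7]=?,scc[8]=?)
step 2: low=(low[0]=0,low[1]=1,low[2]=?,low[3]=?,low[4]=?,low[5]=?,low[6]=1,low[7]=?,low[8]=?); scc=(scc[0]=0,scc[1]=?,scc[2]=?,scc[3]=?,scc[4]=?,scc[5]=?,scc[6]=?,scc[7]=?,scc[8]=?)
step 3: low=(low[0]=0,low[1]=1,low[2]=?,low[3]=?,low[4]=?,low[5]=?,low[6]=1,low[7]=?,low[8]=?); scc=(scc[0]=0,scc[1]=1,scc[2]=?,scc[3]=?,scc[4]=?,scc[5]=?,scc[6]=1,scc[7]=?,scc[8]=?)
step 4: low=(low[0]=0,low[1]=1,low[2]=3,low[3]=?,low[4]=?,low[5]=?,low[6]=1,low[7]=?,low[8]=?); scc=(scc[0]=0,scc[1]=1,scc[2]=2,scc[3]=?,scc[4]=?,scc[5]=?,scc[6]=1,scc[7]=?,scc[8]=?)
step 5: low=(low[0]=0,low[1]=1,low[2]=3,low[3]=4,low[4]=?,low[5]=?,low[6]=1,low[7]=?,low[8]=?); scc=(scc[0]=0,scc[1]=1,scc[2]=2,scc[3]=3,scc[4]=?,scc[5]=?,scc[6]=1,scc[7]=?,scc[8]=?)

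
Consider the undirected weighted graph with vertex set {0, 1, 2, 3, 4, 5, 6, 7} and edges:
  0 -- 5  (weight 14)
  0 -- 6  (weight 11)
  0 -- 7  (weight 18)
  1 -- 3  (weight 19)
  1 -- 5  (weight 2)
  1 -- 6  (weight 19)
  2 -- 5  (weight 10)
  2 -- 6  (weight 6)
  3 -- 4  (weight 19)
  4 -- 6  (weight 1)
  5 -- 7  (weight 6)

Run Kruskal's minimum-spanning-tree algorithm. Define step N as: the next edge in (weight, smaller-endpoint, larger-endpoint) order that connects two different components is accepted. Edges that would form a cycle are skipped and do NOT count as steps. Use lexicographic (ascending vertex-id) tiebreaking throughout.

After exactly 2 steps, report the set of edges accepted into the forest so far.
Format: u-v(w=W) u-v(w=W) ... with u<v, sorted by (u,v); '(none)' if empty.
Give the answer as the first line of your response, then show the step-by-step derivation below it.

1-5(w=2) 4-6(w=1)

step 1: add edge 4-6 (w=1); MST = {4-6(w=1)}
step 2: add edge 1-5 (w=2); MST = {1-5(w=2) 4-6(w=1)}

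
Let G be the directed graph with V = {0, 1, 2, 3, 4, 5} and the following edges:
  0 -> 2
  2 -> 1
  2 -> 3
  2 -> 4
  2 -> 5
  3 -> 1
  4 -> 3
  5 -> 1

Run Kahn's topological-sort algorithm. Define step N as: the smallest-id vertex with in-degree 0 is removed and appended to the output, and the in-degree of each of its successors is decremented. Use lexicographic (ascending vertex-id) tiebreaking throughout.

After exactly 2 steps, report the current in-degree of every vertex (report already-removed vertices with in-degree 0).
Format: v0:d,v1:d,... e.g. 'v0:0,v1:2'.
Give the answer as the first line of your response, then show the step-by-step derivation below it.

v0:0,v1:2,v2:0,v3:1,v4:0,v5:0

step 1: output 0; order=[0]; indeg=(0,3,0,2,1,1)
step 2: output 2; order=[0,2]; indeg=(0,2,0,1,0,0)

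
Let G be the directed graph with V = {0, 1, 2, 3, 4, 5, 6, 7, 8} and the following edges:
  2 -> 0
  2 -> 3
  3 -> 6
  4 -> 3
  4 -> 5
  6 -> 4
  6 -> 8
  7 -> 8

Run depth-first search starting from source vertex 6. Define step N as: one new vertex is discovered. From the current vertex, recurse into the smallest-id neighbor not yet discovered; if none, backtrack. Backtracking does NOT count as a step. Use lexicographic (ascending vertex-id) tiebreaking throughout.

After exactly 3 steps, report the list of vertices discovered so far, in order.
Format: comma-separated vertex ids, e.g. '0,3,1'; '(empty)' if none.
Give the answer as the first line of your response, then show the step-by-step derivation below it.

6,4,3

step 1: discover 6; path=6; order=6
step 2: discover 4; path=6>4; order=6,4
step 3: discover 3; path=6>4>3; order=6,4,3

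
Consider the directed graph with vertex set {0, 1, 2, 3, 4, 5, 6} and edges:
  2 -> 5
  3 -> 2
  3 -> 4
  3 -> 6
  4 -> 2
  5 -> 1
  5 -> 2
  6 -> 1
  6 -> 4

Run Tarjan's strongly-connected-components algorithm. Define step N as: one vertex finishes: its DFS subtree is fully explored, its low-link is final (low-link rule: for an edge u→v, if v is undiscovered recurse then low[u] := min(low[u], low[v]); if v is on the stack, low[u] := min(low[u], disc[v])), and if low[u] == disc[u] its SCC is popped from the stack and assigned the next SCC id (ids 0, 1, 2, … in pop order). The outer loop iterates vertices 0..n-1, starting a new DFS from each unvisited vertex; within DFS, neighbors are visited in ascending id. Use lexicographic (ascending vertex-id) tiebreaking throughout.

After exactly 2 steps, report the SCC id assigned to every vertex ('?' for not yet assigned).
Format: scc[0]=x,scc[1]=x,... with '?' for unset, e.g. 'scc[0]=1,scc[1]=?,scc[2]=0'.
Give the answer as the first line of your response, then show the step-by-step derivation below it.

scc[0]=0,scc[1]=1,scc[2]=?,scc[3]=?,scc[4]=?,scc[5]=?,scc[6]=?

step 1: low=(low[0]=0,low[1]=?,low[2]=?,low[3]=?,low[4]=?,low[5]=?,low[6]=?); scc=(scc[0]=0,scc[1]=?,scc[2]=?,scc[3]=?,scc[4]=?,scc[5]=?,scc[6]=?)
step 2: low=(low[0]=0,low[1]=1,low[2]=?,low[3]=?,low[4]=?,low[5]=?,low[6]=?); scc=(scc[0]=0,scc[1]=1,scc[2]=?,scc[3]=?,scc[4]=?,scc[5]=?,scc[6]=?)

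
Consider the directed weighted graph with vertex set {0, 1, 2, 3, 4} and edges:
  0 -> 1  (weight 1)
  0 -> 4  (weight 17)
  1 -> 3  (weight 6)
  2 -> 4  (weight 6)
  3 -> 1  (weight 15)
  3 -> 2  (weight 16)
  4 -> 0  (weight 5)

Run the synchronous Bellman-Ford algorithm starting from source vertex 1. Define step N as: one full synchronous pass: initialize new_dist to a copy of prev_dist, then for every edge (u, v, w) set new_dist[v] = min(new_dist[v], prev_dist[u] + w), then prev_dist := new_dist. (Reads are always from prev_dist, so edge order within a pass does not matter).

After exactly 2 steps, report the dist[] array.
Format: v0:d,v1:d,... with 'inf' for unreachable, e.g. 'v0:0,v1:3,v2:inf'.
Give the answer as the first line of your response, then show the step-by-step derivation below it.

v0:inf,v1:0,v2:22,v3:6,v4:inf

step 1: dist = v0:inf,v1:0,v2:inf,v3:6,v4:inf
step 2: dist = v0:inf,v1:0,v2:22,v3:6,v4:inf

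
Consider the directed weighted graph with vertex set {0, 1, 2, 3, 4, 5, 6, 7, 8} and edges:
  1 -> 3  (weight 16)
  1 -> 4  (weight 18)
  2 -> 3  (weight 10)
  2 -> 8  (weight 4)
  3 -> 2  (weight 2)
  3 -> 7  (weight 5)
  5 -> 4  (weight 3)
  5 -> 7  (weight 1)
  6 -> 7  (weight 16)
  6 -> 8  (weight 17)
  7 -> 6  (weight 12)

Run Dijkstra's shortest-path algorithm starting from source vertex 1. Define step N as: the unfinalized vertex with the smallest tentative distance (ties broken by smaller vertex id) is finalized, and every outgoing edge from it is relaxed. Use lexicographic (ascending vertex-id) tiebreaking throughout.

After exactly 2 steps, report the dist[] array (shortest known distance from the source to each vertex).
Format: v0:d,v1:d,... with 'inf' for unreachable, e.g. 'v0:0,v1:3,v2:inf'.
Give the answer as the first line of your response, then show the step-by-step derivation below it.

v0:inf,v1:0,v2:18,v3:16,v4:18,v5:inf,v6:inf,v7:21,v8:inf

step 1: dist = v0:inf,v1:0,v2:inf,v3:16,v4:18,v5:inf,v6:inf,v7:inf,v8:inf
step 2: dist = v0:inf,v1:0,v2:18,v3:16,v4:18,v5:inf,v6:inf,v7:21,v8:inf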